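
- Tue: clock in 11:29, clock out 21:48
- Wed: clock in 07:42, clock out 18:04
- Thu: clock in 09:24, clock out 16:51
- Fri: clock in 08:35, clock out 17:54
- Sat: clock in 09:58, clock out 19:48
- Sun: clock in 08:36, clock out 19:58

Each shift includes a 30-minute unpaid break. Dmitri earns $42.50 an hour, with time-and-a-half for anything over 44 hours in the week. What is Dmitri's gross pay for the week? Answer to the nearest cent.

Tue: 11:29–21:48 = 10 h 19 min; less 30 min break → 9 h 49 min
Wed: 07:42–18:04 = 10 h 22 min; less 30 min break → 9 h 52 min
Thu: 09:24–16:51 = 7 h 27 min; less 30 min break → 6 h 57 min
Fri: 08:35–17:54 = 9 h 19 min; less 30 min break → 8 h 49 min
Sat: 09:58–19:48 = 9 h 50 min; less 30 min break → 9 h 20 min
Sun: 08:36–19:58 = 11 h 22 min; less 30 min break → 10 h 52 min
Total worked: 55 h 39 min = 3339 min.
Regular 44 h 0 min = 2640 min at $42.50/h; overtime 11 h 39 min = 699 min at $63.75/h.
Pay = (2640 × $42.50 + 699 × $63.75) ÷ 60 = $2612.69.

$2612.69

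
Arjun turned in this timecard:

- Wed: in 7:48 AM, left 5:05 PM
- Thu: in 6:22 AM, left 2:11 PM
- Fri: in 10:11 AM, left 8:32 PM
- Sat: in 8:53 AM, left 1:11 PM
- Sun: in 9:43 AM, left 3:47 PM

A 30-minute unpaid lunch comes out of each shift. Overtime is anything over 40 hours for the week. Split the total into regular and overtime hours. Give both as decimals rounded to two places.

Wed: 7:48 AM–5:05 PM = 9 h 17 min; less 30 min break → 8 h 47 min
Thu: 6:22 AM–2:11 PM = 7 h 49 min; less 30 min break → 7 h 19 min
Fri: 10:11 AM–8:32 PM = 10 h 21 min; less 30 min break → 9 h 51 min
Sat: 8:53 AM–1:11 PM = 4 h 18 min; less 30 min break → 3 h 48 min
Sun: 9:43 AM–3:47 PM = 6 h 4 min; less 30 min break → 5 h 34 min
Total worked: 35 h 19 min = 35.32 h.
Threshold 40 h → overtime 0 h 0 min, regular 35 h 19 min.

Regular 35.32 hours, overtime 0.00 hours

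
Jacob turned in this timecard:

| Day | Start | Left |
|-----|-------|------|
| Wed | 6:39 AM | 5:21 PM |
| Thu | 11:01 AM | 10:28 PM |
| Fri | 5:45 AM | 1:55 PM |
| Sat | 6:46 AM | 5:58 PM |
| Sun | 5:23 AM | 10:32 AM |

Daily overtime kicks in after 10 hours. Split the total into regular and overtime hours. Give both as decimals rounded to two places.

Regular 43.32 hours, overtime 3.35 hours

Wed: 6:39 AM–5:21 PM = 10 h 42 min
Thu: 11:01 AM–10:28 PM = 11 h 27 min
Fri: 5:45 AM–1:55 PM = 8 h 10 min
Sat: 6:46 AM–5:58 PM = 11 h 12 min
Sun: 5:23 AM–10:32 AM = 5 h 9 min
Wed reg 10 h 0 min / OT 0 h 42 min; Thu reg 10 h 0 min / OT 1 h 27 min; Fri reg 8 h 10 min / OT 0 h 0 min; Sat reg 10 h 0 min / OT 1 h 12 min; Sun reg 5 h 9 min / OT 0 h 0 min.
Totals: regular 43 h 19 min, overtime 3 h 21 min.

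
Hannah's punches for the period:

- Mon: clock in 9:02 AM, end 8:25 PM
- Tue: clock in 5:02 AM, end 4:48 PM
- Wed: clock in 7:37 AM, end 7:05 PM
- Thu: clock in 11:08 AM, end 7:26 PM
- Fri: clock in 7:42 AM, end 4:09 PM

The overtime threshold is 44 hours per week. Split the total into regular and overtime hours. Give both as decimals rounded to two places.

Regular 44.00 hours, overtime 7.37 hours

Mon: 9:02 AM–8:25 PM = 11 h 23 min
Tue: 5:02 AM–4:48 PM = 11 h 46 min
Wed: 7:37 AM–7:05 PM = 11 h 28 min
Thu: 11:08 AM–7:26 PM = 8 h 18 min
Fri: 7:42 AM–4:09 PM = 8 h 27 min
Total worked: 51 h 22 min = 51.37 h.
Threshold 44 h → overtime 7 h 22 min, regular 44 h 0 min.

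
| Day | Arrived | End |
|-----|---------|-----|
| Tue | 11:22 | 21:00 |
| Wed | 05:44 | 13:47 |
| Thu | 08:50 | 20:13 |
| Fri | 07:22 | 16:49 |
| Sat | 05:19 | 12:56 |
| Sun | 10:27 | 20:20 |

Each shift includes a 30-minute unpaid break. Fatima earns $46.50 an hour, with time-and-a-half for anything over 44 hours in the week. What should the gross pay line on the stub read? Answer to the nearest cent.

$2674.91

Tue: 11:22–21:00 = 9 h 38 min; less 30 min break → 9 h 8 min
Wed: 05:44–13:47 = 8 h 3 min; less 30 min break → 7 h 33 min
Thu: 08:50–20:13 = 11 h 23 min; less 30 min break → 10 h 53 min
Fri: 07:22–16:49 = 9 h 27 min; less 30 min break → 8 h 57 min
Sat: 05:19–12:56 = 7 h 37 min; less 30 min break → 7 h 7 min
Sun: 10:27–20:20 = 9 h 53 min; less 30 min break → 9 h 23 min
Total worked: 53 h 1 min = 3181 min.
Regular 44 h 0 min = 2640 min at $46.50/h; overtime 9 h 1 min = 541 min at $69.75/h.
Pay = (2640 × $46.50 + 541 × $69.75) ÷ 60 = $2674.91.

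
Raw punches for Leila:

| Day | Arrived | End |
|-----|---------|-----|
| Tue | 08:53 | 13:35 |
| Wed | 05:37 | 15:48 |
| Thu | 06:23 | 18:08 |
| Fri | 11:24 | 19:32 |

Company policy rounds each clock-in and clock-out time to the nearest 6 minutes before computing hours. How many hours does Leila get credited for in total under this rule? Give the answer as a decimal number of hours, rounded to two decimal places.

34.70 hours

Tue: in 08:53→08:54, out 13:35→13:36; 4 h 42 min
Wed: in 05:37→05:36, out 15:48→15:48; 10 h 12 min
Thu: in 06:23→06:24, out 18:08→18:06; 11 h 42 min
Fri: in 11:24→11:24, out 19:32→19:30; 8 h 6 min
Total credited: 34 h 42 min.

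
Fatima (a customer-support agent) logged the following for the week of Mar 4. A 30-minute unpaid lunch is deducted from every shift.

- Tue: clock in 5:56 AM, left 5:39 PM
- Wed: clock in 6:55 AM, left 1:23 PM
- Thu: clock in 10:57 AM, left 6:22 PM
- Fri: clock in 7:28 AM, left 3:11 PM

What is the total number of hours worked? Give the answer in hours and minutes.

31 h 19 min

Tue: 5:56 AM–5:39 PM = 11 h 43 min; less 30 min break → 11 h 13 min
Wed: 6:55 AM–1:23 PM = 6 h 28 min; less 30 min break → 5 h 58 min
Thu: 10:57 AM–6:22 PM = 7 h 25 min; less 30 min break → 6 h 55 min
Fri: 7:28 AM–3:11 PM = 7 h 43 min; less 30 min break → 7 h 13 min
Total: 11 h 13 min + 5 h 58 min + 6 h 55 min + 7 h 13 min = 31 h 19 min.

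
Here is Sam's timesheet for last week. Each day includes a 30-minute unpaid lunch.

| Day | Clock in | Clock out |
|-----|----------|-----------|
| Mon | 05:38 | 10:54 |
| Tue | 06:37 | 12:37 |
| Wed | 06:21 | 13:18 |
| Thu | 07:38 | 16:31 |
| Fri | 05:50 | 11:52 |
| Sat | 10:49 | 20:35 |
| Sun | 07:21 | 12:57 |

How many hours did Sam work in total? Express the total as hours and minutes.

Mon: 05:38–10:54 = 5 h 16 min; less 30 min break → 4 h 46 min
Tue: 06:37–12:37 = 6 h 0 min; less 30 min break → 5 h 30 min
Wed: 06:21–13:18 = 6 h 57 min; less 30 min break → 6 h 27 min
Thu: 07:38–16:31 = 8 h 53 min; less 30 min break → 8 h 23 min
Fri: 05:50–11:52 = 6 h 2 min; less 30 min break → 5 h 32 min
Sat: 10:49–20:35 = 9 h 46 min; less 30 min break → 9 h 16 min
Sun: 07:21–12:57 = 5 h 36 min; less 30 min break → 5 h 6 min
Total: 4 h 46 min + 5 h 30 min + 6 h 27 min + 8 h 23 min + 5 h 32 min + 9 h 16 min + 5 h 6 min = 45 h 0 min.

45 h 0 min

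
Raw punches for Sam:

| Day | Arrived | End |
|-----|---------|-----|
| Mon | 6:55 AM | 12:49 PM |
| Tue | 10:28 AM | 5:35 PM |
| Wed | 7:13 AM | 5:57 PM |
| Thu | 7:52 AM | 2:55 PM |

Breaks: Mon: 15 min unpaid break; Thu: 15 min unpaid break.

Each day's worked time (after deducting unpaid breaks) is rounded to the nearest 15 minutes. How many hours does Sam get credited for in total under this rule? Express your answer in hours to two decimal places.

Mon: 6:55 AM–12:49 PM = 5 h 54 min − 15 min = 5 h 39 min → rounds to 5 h 45 min
Tue: 10:28 AM–5:35 PM = 7 h 7 min → rounds to 7 h 0 min
Wed: 7:13 AM–5:57 PM = 10 h 44 min → rounds to 10 h 45 min
Thu: 7:52 AM–2:55 PM = 7 h 3 min − 15 min = 6 h 48 min → rounds to 6 h 45 min
Total credited: 30 h 15 min.

30.25 hours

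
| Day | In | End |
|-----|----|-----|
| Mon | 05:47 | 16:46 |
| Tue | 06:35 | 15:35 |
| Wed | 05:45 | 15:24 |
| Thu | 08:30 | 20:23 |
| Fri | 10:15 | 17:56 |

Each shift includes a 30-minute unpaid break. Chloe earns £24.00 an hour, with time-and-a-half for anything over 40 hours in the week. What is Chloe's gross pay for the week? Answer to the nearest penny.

Mon: 05:47–16:46 = 10 h 59 min; less 30 min break → 10 h 29 min
Tue: 06:35–15:35 = 9 h 0 min; less 30 min break → 8 h 30 min
Wed: 05:45–15:24 = 9 h 39 min; less 30 min break → 9 h 9 min
Thu: 08:30–20:23 = 11 h 53 min; less 30 min break → 11 h 23 min
Fri: 10:15–17:56 = 7 h 41 min; less 30 min break → 7 h 11 min
Total worked: 46 h 42 min = 2802 min.
Regular 40 h 0 min = 2400 min at £24.00/h; overtime 6 h 42 min = 402 min at £36.00/h.
Pay = (2400 × £24.00 + 402 × £36.00) ÷ 60 = £1201.20.

£1201.20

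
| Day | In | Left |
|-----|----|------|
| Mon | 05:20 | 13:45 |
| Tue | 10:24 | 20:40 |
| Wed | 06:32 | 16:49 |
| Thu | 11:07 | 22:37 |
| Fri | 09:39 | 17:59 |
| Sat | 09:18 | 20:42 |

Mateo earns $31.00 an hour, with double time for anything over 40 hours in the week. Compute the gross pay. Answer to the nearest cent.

$2492.40

Mon: 05:20–13:45 = 8 h 25 min
Tue: 10:24–20:40 = 10 h 16 min
Wed: 06:32–16:49 = 10 h 17 min
Thu: 11:07–22:37 = 11 h 30 min
Fri: 09:39–17:59 = 8 h 20 min
Sat: 09:18–20:42 = 11 h 24 min
Total worked: 60 h 12 min = 3612 min.
Regular 40 h 0 min = 2400 min at $31.00/h; overtime 20 h 12 min = 1212 min at $62.00/h.
Pay = (2400 × $31.00 + 1212 × $62.00) ÷ 60 = $2492.40.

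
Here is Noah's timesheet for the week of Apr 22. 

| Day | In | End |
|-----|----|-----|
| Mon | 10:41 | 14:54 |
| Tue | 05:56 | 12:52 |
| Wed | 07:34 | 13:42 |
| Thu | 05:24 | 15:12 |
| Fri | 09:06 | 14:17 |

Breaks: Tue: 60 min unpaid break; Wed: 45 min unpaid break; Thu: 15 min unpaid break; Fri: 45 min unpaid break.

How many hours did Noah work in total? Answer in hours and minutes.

Mon: 10:41–14:54 = 4 h 13 min
Tue: 05:56–12:52 = 6 h 56 min; less 60 min break → 5 h 56 min
Wed: 07:34–13:42 = 6 h 8 min; less 45 min break → 5 h 23 min
Thu: 05:24–15:12 = 9 h 48 min; less 15 min break → 9 h 33 min
Fri: 09:06–14:17 = 5 h 11 min; less 45 min break → 4 h 26 min
Total: 4 h 13 min + 5 h 56 min + 5 h 23 min + 9 h 33 min + 4 h 26 min = 29 h 31 min.

29 h 31 min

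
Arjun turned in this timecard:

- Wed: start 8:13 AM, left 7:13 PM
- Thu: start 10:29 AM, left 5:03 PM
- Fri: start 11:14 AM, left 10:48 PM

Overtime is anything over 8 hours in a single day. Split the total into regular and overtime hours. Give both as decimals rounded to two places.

Regular 22.57 hours, overtime 6.57 hours

Wed: 8:13 AM–7:13 PM = 11 h 0 min
Thu: 10:29 AM–5:03 PM = 6 h 34 min
Fri: 11:14 AM–10:48 PM = 11 h 34 min
Wed reg 8 h 0 min / OT 3 h 0 min; Thu reg 6 h 34 min / OT 0 h 0 min; Fri reg 8 h 0 min / OT 3 h 34 min.
Totals: regular 22 h 34 min, overtime 6 h 34 min.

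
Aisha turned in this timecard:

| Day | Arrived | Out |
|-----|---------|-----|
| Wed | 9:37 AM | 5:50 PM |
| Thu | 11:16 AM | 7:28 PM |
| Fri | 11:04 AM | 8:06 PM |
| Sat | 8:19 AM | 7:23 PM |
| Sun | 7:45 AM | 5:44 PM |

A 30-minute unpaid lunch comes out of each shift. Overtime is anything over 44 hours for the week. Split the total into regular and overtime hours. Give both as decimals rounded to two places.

Wed: 9:37 AM–5:50 PM = 8 h 13 min; less 30 min break → 7 h 43 min
Thu: 11:16 AM–7:28 PM = 8 h 12 min; less 30 min break → 7 h 42 min
Fri: 11:04 AM–8:06 PM = 9 h 2 min; less 30 min break → 8 h 32 min
Sat: 8:19 AM–7:23 PM = 11 h 4 min; less 30 min break → 10 h 34 min
Sun: 7:45 AM–5:44 PM = 9 h 59 min; less 30 min break → 9 h 29 min
Total worked: 44 h 0 min = 44.00 h.
Threshold 44 h → overtime 0 h 0 min, regular 44 h 0 min.

Regular 44.00 hours, overtime 0.00 hours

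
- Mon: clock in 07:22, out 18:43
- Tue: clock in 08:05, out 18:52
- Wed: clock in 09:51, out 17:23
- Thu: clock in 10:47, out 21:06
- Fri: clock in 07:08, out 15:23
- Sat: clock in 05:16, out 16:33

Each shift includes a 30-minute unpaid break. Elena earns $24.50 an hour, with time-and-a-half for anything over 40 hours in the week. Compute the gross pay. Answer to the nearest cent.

$1586.99

Mon: 07:22–18:43 = 11 h 21 min; less 30 min break → 10 h 51 min
Tue: 08:05–18:52 = 10 h 47 min; less 30 min break → 10 h 17 min
Wed: 09:51–17:23 = 7 h 32 min; less 30 min break → 7 h 2 min
Thu: 10:47–21:06 = 10 h 19 min; less 30 min break → 9 h 49 min
Fri: 07:08–15:23 = 8 h 15 min; less 30 min break → 7 h 45 min
Sat: 05:16–16:33 = 11 h 17 min; less 30 min break → 10 h 47 min
Total worked: 56 h 31 min = 3391 min.
Regular 40 h 0 min = 2400 min at $24.50/h; overtime 16 h 31 min = 991 min at $36.75/h.
Pay = (2400 × $24.50 + 991 × $36.75) ÷ 60 = $1586.99.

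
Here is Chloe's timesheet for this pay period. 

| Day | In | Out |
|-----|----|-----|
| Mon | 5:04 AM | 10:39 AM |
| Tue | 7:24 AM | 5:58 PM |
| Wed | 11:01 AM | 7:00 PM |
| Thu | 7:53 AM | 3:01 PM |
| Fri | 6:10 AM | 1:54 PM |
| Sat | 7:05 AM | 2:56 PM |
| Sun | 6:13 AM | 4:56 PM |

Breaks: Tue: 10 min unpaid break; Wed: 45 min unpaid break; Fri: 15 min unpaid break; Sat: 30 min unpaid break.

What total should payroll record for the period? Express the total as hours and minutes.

Mon: 5:04 AM–10:39 AM = 5 h 35 min
Tue: 7:24 AM–5:58 PM = 10 h 34 min; less 10 min break → 10 h 24 min
Wed: 11:01 AM–7:00 PM = 7 h 59 min; less 45 min break → 7 h 14 min
Thu: 7:53 AM–3:01 PM = 7 h 8 min
Fri: 6:10 AM–1:54 PM = 7 h 44 min; less 15 min break → 7 h 29 min
Sat: 7:05 AM–2:56 PM = 7 h 51 min; less 30 min break → 7 h 21 min
Sun: 6:13 AM–4:56 PM = 10 h 43 min
Total: 5 h 35 min + 10 h 24 min + 7 h 14 min + 7 h 8 min + 7 h 29 min + 7 h 21 min + 10 h 43 min = 55 h 54 min.

55 h 54 min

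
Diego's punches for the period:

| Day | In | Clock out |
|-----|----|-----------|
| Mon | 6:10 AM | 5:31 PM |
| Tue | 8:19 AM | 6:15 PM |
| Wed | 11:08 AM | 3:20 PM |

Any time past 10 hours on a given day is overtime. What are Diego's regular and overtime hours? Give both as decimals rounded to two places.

Mon: 6:10 AM–5:31 PM = 11 h 21 min
Tue: 8:19 AM–6:15 PM = 9 h 56 min
Wed: 11:08 AM–3:20 PM = 4 h 12 min
Mon reg 10 h 0 min / OT 1 h 21 min; Tue reg 9 h 56 min / OT 0 h 0 min; Wed reg 4 h 12 min / OT 0 h 0 min.
Totals: regular 24 h 8 min, overtime 1 h 21 min.

Regular 24.13 hours, overtime 1.35 hours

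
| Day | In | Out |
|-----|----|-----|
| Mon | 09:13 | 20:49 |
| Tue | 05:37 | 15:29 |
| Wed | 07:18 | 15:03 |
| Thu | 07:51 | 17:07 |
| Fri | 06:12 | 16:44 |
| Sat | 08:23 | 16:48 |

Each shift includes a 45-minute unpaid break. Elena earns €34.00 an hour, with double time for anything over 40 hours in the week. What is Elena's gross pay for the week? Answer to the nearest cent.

Mon: 09:13–20:49 = 11 h 36 min; less 45 min break → 10 h 51 min
Tue: 05:37–15:29 = 9 h 52 min; less 45 min break → 9 h 7 min
Wed: 07:18–15:03 = 7 h 45 min; less 45 min break → 7 h 0 min
Thu: 07:51–17:07 = 9 h 16 min; less 45 min break → 8 h 31 min
Fri: 06:12–16:44 = 10 h 32 min; less 45 min break → 9 h 47 min
Sat: 08:23–16:48 = 8 h 25 min; less 45 min break → 7 h 40 min
Total worked: 52 h 56 min = 3176 min.
Regular 40 h 0 min = 2400 min at €34.00/h; overtime 12 h 56 min = 776 min at €68.00/h.
Pay = (2400 × €34.00 + 776 × €68.00) ÷ 60 = €2239.47.

€2239.47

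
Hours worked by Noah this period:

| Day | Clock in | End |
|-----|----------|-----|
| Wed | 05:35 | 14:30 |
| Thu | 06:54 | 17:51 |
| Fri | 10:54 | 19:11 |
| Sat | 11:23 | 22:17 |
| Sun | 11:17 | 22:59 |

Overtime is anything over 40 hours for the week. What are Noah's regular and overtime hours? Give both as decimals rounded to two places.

Regular 40.00 hours, overtime 10.75 hours

Wed: 05:35–14:30 = 8 h 55 min
Thu: 06:54–17:51 = 10 h 57 min
Fri: 10:54–19:11 = 8 h 17 min
Sat: 11:23–22:17 = 10 h 54 min
Sun: 11:17–22:59 = 11 h 42 min
Total worked: 50 h 45 min = 50.75 h.
Threshold 40 h → overtime 10 h 45 min, regular 40 h 0 min.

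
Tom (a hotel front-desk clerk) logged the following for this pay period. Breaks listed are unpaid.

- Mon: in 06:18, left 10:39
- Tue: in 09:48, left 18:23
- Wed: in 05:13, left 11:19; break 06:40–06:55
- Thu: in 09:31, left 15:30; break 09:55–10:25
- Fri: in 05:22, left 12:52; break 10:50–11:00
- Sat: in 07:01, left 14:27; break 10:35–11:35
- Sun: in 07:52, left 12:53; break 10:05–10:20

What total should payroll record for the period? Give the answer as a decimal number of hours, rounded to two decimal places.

42.80 hours

Mon: 06:18–10:39 = 4 h 21 min
Tue: 09:48–18:23 = 8 h 35 min
Wed: 05:13–11:19 = 6 h 6 min; less 15 min break → 5 h 51 min
Thu: 09:31–15:30 = 5 h 59 min; less 30 min break → 5 h 29 min
Fri: 05:22–12:52 = 7 h 30 min; less 10 min break → 7 h 20 min
Sat: 07:01–14:27 = 7 h 26 min; less 60 min break → 6 h 26 min
Sun: 07:52–12:53 = 5 h 1 min; less 15 min break → 4 h 46 min
Total: 4 h 21 min + 8 h 35 min + 5 h 51 min + 5 h 29 min + 7 h 20 min + 6 h 26 min + 4 h 46 min = 42 h 48 min.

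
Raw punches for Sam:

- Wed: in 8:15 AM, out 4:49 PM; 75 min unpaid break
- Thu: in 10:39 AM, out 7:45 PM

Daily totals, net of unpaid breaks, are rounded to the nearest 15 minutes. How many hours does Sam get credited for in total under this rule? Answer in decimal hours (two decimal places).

16.25 hours

Wed: 8:15 AM–4:49 PM = 8 h 34 min − 75 min = 7 h 19 min → rounds to 7 h 15 min
Thu: 10:39 AM–7:45 PM = 9 h 6 min → rounds to 9 h 0 min
Total credited: 16 h 15 min.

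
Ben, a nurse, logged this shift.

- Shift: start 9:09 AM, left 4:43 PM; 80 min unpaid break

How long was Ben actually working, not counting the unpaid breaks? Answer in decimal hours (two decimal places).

6.23 hours

Shift: 9:09 AM–4:43 PM = 7 h 34 min; less 80 min break → 6 h 14 min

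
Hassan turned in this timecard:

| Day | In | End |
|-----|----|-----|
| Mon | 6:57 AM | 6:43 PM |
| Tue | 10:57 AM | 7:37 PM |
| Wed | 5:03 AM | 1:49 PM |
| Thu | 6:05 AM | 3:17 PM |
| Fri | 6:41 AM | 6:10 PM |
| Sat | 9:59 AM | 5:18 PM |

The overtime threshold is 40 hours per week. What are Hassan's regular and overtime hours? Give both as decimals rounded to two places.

Regular 40.00 hours, overtime 17.20 hours

Mon: 6:57 AM–6:43 PM = 11 h 46 min
Tue: 10:57 AM–7:37 PM = 8 h 40 min
Wed: 5:03 AM–1:49 PM = 8 h 46 min
Thu: 6:05 AM–3:17 PM = 9 h 12 min
Fri: 6:41 AM–6:10 PM = 11 h 29 min
Sat: 9:59 AM–5:18 PM = 7 h 19 min
Total worked: 57 h 12 min = 57.20 h.
Threshold 40 h → overtime 17 h 12 min, regular 40 h 0 min.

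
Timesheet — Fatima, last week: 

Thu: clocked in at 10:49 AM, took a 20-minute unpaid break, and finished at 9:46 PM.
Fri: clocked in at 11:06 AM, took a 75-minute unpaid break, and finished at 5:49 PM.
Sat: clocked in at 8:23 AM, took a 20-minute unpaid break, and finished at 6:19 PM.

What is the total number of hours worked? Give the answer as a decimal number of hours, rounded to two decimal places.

25.68 hours

Thu: 10:49 AM–9:46 PM = 10 h 57 min; less 20 min break → 10 h 37 min
Fri: 11:06 AM–5:49 PM = 6 h 43 min; less 75 min break → 5 h 28 min
Sat: 8:23 AM–6:19 PM = 9 h 56 min; less 20 min break → 9 h 36 min
Total: 10 h 37 min + 5 h 28 min + 9 h 36 min = 25 h 41 min.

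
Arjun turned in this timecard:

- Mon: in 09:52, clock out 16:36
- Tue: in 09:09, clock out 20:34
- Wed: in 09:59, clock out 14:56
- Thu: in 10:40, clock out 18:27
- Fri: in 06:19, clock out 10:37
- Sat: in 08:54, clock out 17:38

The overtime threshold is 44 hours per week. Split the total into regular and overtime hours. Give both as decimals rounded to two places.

Mon: 09:52–16:36 = 6 h 44 min
Tue: 09:09–20:34 = 11 h 25 min
Wed: 09:59–14:56 = 4 h 57 min
Thu: 10:40–18:27 = 7 h 47 min
Fri: 06:19–10:37 = 4 h 18 min
Sat: 08:54–17:38 = 8 h 44 min
Total worked: 43 h 55 min = 43.92 h.
Threshold 44 h → overtime 0 h 0 min, regular 43 h 55 min.

Regular 43.92 hours, overtime 0.00 hours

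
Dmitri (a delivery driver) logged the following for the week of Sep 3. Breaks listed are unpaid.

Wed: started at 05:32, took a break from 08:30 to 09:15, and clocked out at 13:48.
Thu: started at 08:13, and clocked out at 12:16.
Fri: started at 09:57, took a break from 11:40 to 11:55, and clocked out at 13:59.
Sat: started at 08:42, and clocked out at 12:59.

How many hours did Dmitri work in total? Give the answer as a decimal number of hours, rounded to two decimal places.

19.63 hours

Wed: 05:32–13:48 = 8 h 16 min; less 45 min break → 7 h 31 min
Thu: 08:13–12:16 = 4 h 3 min
Fri: 09:57–13:59 = 4 h 2 min; less 15 min break → 3 h 47 min
Sat: 08:42–12:59 = 4 h 17 min
Total: 7 h 31 min + 4 h 3 min + 3 h 47 min + 4 h 17 min = 19 h 38 min.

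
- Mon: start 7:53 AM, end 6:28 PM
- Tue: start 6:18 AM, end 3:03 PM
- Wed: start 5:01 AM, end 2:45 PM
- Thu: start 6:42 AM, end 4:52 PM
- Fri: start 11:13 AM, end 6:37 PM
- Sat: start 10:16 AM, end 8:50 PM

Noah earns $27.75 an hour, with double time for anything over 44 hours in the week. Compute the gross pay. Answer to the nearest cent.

Mon: 7:53 AM–6:28 PM = 10 h 35 min
Tue: 6:18 AM–3:03 PM = 8 h 45 min
Wed: 5:01 AM–2:45 PM = 9 h 44 min
Thu: 6:42 AM–4:52 PM = 10 h 10 min
Fri: 11:13 AM–6:37 PM = 7 h 24 min
Sat: 10:16 AM–8:50 PM = 10 h 34 min
Total worked: 57 h 12 min = 3432 min.
Regular 44 h 0 min = 2640 min at $27.75/h; overtime 13 h 12 min = 792 min at $55.50/h.
Pay = (2640 × $27.75 + 792 × $55.50) ÷ 60 = $1953.60.

$1953.60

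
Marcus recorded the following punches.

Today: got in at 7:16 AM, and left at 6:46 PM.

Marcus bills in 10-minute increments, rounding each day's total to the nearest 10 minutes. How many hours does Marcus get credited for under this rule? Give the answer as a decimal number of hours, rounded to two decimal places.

Today: 7:16 AM–6:46 PM = 11 h 30 min → rounds to 11 h 30 min

11.50 hours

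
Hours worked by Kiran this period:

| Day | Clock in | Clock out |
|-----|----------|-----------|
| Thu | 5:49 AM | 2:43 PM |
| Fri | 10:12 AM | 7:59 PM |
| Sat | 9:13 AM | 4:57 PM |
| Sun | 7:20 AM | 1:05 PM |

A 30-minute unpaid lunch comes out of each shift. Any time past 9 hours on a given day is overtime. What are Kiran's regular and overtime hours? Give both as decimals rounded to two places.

Regular 29.88 hours, overtime 0.28 hours

Thu: 5:49 AM–2:43 PM = 8 h 54 min; less 30 min break → 8 h 24 min
Fri: 10:12 AM–7:59 PM = 9 h 47 min; less 30 min break → 9 h 17 min
Sat: 9:13 AM–4:57 PM = 7 h 44 min; less 30 min break → 7 h 14 min
Sun: 7:20 AM–1:05 PM = 5 h 45 min; less 30 min break → 5 h 15 min
Thu reg 8 h 24 min / OT 0 h 0 min; Fri reg 9 h 0 min / OT 0 h 17 min; Sat reg 7 h 14 min / OT 0 h 0 min; Sun reg 5 h 15 min / OT 0 h 0 min.
Totals: regular 29 h 53 min, overtime 0 h 17 min.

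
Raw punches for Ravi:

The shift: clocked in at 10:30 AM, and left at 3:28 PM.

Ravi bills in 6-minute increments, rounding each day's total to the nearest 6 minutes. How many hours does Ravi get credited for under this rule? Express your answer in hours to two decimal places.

The shift: 10:30 AM–3:28 PM = 4 h 58 min → rounds to 5 h 0 min

5.00 hours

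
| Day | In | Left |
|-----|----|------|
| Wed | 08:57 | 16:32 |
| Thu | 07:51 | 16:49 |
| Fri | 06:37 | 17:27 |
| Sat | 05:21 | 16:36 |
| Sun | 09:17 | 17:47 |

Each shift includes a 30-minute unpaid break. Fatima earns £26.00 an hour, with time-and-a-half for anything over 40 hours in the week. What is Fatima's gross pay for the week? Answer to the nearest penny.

Wed: 08:57–16:32 = 7 h 35 min; less 30 min break → 7 h 5 min
Thu: 07:51–16:49 = 8 h 58 min; less 30 min break → 8 h 28 min
Fri: 06:37–17:27 = 10 h 50 min; less 30 min break → 10 h 20 min
Sat: 05:21–16:36 = 11 h 15 min; less 30 min break → 10 h 45 min
Sun: 09:17–17:47 = 8 h 30 min; less 30 min break → 8 h 0 min
Total worked: 44 h 38 min = 2678 min.
Regular 40 h 0 min = 2400 min at £26.00/h; overtime 4 h 38 min = 278 min at £39.00/h.
Pay = (2400 × £26.00 + 278 × £39.00) ÷ 60 = £1220.70.

£1220.70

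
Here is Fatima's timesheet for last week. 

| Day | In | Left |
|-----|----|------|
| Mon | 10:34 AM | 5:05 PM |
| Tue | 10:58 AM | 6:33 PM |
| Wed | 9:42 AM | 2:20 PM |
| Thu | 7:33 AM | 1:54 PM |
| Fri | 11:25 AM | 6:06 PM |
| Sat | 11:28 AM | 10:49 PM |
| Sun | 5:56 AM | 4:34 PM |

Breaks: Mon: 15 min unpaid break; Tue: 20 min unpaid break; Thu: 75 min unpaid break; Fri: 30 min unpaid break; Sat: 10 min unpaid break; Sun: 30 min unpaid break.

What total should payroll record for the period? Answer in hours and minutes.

50 h 45 min

Mon: 10:34 AM–5:05 PM = 6 h 31 min; less 15 min break → 6 h 16 min
Tue: 10:58 AM–6:33 PM = 7 h 35 min; less 20 min break → 7 h 15 min
Wed: 9:42 AM–2:20 PM = 4 h 38 min
Thu: 7:33 AM–1:54 PM = 6 h 21 min; less 75 min break → 5 h 6 min
Fri: 11:25 AM–6:06 PM = 6 h 41 min; less 30 min break → 6 h 11 min
Sat: 11:28 AM–10:49 PM = 11 h 21 min; less 10 min break → 11 h 11 min
Sun: 5:56 AM–4:34 PM = 10 h 38 min; less 30 min break → 10 h 8 min
Total: 6 h 16 min + 7 h 15 min + 4 h 38 min + 5 h 6 min + 6 h 11 min + 11 h 11 min + 10 h 8 min = 50 h 45 min.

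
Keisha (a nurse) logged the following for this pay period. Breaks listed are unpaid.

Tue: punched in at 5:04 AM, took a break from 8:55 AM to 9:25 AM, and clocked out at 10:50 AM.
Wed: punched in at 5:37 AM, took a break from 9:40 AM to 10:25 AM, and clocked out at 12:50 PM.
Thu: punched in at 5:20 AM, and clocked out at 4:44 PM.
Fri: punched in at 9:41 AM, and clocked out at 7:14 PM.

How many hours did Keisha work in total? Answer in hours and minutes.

32 h 41 min

Tue: 5:04 AM–10:50 AM = 5 h 46 min; less 30 min break → 5 h 16 min
Wed: 5:37 AM–12:50 PM = 7 h 13 min; less 45 min break → 6 h 28 min
Thu: 5:20 AM–4:44 PM = 11 h 24 min
Fri: 9:41 AM–7:14 PM = 9 h 33 min
Total: 5 h 16 min + 6 h 28 min + 11 h 24 min + 9 h 33 min = 32 h 41 min.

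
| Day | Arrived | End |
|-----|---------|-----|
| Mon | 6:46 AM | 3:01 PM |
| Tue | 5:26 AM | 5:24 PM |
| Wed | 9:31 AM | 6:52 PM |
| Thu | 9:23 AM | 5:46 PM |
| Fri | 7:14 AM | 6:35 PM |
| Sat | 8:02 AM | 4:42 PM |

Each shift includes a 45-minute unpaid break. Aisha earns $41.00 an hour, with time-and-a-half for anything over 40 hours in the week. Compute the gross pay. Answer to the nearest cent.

$2468.20

Mon: 6:46 AM–3:01 PM = 8 h 15 min; less 45 min break → 7 h 30 min
Tue: 5:26 AM–5:24 PM = 11 h 58 min; less 45 min break → 11 h 13 min
Wed: 9:31 AM–6:52 PM = 9 h 21 min; less 45 min break → 8 h 36 min
Thu: 9:23 AM–5:46 PM = 8 h 23 min; less 45 min break → 7 h 38 min
Fri: 7:14 AM–6:35 PM = 11 h 21 min; less 45 min break → 10 h 36 min
Sat: 8:02 AM–4:42 PM = 8 h 40 min; less 45 min break → 7 h 55 min
Total worked: 53 h 28 min = 3208 min.
Regular 40 h 0 min = 2400 min at $41.00/h; overtime 13 h 28 min = 808 min at $61.50/h.
Pay = (2400 × $41.00 + 808 × $61.50) ÷ 60 = $2468.20.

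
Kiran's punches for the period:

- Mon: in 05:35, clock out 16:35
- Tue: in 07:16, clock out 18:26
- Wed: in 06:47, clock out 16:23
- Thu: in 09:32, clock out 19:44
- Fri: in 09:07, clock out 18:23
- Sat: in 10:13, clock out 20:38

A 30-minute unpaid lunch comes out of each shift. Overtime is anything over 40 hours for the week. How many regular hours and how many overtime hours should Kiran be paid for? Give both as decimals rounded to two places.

Mon: 05:35–16:35 = 11 h 0 min; less 30 min break → 10 h 30 min
Tue: 07:16–18:26 = 11 h 10 min; less 30 min break → 10 h 40 min
Wed: 06:47–16:23 = 9 h 36 min; less 30 min break → 9 h 6 min
Thu: 09:32–19:44 = 10 h 12 min; less 30 min break → 9 h 42 min
Fri: 09:07–18:23 = 9 h 16 min; less 30 min break → 8 h 46 min
Sat: 10:13–20:38 = 10 h 25 min; less 30 min break → 9 h 55 min
Total worked: 58 h 39 min = 58.65 h.
Threshold 40 h → overtime 18 h 39 min, regular 40 h 0 min.

Regular 40.00 hours, overtime 18.65 hours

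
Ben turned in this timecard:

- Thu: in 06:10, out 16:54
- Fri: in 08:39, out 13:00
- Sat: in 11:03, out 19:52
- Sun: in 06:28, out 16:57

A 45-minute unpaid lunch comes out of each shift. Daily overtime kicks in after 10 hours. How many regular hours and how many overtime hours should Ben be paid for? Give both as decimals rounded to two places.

Regular 31.38 hours, overtime 0.00 hours

Thu: 06:10–16:54 = 10 h 44 min; less 45 min break → 9 h 59 min
Fri: 08:39–13:00 = 4 h 21 min; less 45 min break → 3 h 36 min
Sat: 11:03–19:52 = 8 h 49 min; less 45 min break → 8 h 4 min
Sun: 06:28–16:57 = 10 h 29 min; less 45 min break → 9 h 44 min
Thu reg 9 h 59 min / OT 0 h 0 min; Fri reg 3 h 36 min / OT 0 h 0 min; Sat reg 8 h 4 min / OT 0 h 0 min; Sun reg 9 h 44 min / OT 0 h 0 min.
Totals: regular 31 h 23 min, overtime 0 h 0 min.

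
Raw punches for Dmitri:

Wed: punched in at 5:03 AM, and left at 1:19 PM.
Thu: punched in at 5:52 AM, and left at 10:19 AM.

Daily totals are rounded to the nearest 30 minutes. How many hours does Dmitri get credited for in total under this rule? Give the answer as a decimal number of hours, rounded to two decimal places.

Wed: 5:03 AM–1:19 PM = 8 h 16 min → rounds to 8 h 30 min
Thu: 5:52 AM–10:19 AM = 4 h 27 min → rounds to 4 h 30 min
Total credited: 13 h 0 min.

13.00 hours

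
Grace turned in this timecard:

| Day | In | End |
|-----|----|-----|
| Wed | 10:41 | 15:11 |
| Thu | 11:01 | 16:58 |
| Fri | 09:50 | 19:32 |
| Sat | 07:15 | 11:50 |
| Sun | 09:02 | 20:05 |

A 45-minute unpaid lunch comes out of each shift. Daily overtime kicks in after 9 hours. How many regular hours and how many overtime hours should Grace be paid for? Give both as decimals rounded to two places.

Wed: 10:41–15:11 = 4 h 30 min; less 45 min break → 3 h 45 min
Thu: 11:01–16:58 = 5 h 57 min; less 45 min break → 5 h 12 min
Fri: 09:50–19:32 = 9 h 42 min; less 45 min break → 8 h 57 min
Sat: 07:15–11:50 = 4 h 35 min; less 45 min break → 3 h 50 min
Sun: 09:02–20:05 = 11 h 3 min; less 45 min break → 10 h 18 min
Wed reg 3 h 45 min / OT 0 h 0 min; Thu reg 5 h 12 min / OT 0 h 0 min; Fri reg 8 h 57 min / OT 0 h 0 min; Sat reg 3 h 50 min / OT 0 h 0 min; Sun reg 9 h 0 min / OT 1 h 18 min.
Totals: regular 30 h 44 min, overtime 1 h 18 min.

Regular 30.73 hours, overtime 1.30 hours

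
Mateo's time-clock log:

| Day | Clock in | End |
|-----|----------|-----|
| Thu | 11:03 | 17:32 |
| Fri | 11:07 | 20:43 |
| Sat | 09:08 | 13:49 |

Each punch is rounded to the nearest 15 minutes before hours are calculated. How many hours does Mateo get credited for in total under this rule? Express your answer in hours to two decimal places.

20.75 hours

Thu: in 11:03→11:00, out 17:32→17:30; 6 h 30 min
Fri: in 11:07→11:00, out 20:43→20:45; 9 h 45 min
Sat: in 09:08→09:15, out 13:49→13:45; 4 h 30 min
Total credited: 20 h 45 min.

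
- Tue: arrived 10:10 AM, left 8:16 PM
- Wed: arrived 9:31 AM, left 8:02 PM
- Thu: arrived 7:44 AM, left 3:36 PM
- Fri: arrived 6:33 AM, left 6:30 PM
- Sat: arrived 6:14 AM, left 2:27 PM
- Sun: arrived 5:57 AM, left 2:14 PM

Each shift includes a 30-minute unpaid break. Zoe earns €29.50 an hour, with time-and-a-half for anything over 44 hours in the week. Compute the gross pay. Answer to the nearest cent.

Tue: 10:10 AM–8:16 PM = 10 h 6 min; less 30 min break → 9 h 36 min
Wed: 9:31 AM–8:02 PM = 10 h 31 min; less 30 min break → 10 h 1 min
Thu: 7:44 AM–3:36 PM = 7 h 52 min; less 30 min break → 7 h 22 min
Fri: 6:33 AM–6:30 PM = 11 h 57 min; less 30 min break → 11 h 27 min
Sat: 6:14 AM–2:27 PM = 8 h 13 min; less 30 min break → 7 h 43 min
Sun: 5:57 AM–2:14 PM = 8 h 17 min; less 30 min break → 7 h 47 min
Total worked: 53 h 56 min = 3236 min.
Regular 44 h 0 min = 2640 min at €29.50/h; overtime 9 h 56 min = 596 min at €44.25/h.
Pay = (2640 × €29.50 + 596 × €44.25) ÷ 60 = €1737.55.

€1737.55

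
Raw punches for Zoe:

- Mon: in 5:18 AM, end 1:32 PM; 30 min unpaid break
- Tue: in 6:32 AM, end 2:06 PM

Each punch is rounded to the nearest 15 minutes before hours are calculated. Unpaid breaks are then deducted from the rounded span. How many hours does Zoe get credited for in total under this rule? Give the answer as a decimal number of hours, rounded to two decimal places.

Mon: in 5:18 AM→5:15 AM, out 1:32 PM→1:30 PM; 8 h 15 min − 30 min = 7 h 45 min
Tue: in 6:32 AM→6:30 AM, out 2:06 PM→2:00 PM; 7 h 30 min
Total credited: 15 h 15 min.

15.25 hours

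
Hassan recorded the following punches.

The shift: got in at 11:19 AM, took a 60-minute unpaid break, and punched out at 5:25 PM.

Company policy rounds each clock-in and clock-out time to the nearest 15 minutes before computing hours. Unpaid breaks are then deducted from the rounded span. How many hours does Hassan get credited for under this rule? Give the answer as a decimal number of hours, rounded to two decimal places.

The shift: in 11:19 AM→11:15 AM, out 5:25 PM→5:30 PM; 6 h 15 min − 60 min = 5 h 15 min

5.25 hours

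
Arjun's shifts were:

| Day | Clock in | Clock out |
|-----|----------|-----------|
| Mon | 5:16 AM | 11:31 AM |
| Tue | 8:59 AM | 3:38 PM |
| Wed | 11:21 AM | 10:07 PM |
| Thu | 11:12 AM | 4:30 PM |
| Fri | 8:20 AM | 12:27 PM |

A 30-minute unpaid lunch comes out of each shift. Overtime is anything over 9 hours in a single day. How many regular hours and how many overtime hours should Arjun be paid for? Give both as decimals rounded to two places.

Regular 29.32 hours, overtime 1.27 hours

Mon: 5:16 AM–11:31 AM = 6 h 15 min; less 30 min break → 5 h 45 min
Tue: 8:59 AM–3:38 PM = 6 h 39 min; less 30 min break → 6 h 9 min
Wed: 11:21 AM–10:07 PM = 10 h 46 min; less 30 min break → 10 h 16 min
Thu: 11:12 AM–4:30 PM = 5 h 18 min; less 30 min break → 4 h 48 min
Fri: 8:20 AM–12:27 PM = 4 h 7 min; less 30 min break → 3 h 37 min
Mon reg 5 h 45 min / OT 0 h 0 min; Tue reg 6 h 9 min / OT 0 h 0 min; Wed reg 9 h 0 min / OT 1 h 16 min; Thu reg 4 h 48 min / OT 0 h 0 min; Fri reg 3 h 37 min / OT 0 h 0 min.
Totals: regular 29 h 19 min, overtime 1 h 16 min.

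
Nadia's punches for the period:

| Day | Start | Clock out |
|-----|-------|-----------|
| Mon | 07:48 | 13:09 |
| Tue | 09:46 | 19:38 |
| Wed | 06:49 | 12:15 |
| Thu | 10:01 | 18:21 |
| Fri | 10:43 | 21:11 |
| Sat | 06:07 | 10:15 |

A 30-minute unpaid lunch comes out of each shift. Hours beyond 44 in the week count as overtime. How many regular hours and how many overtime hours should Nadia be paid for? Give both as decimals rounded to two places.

Regular 40.58 hours, overtime 0.00 hours

Mon: 07:48–13:09 = 5 h 21 min; less 30 min break → 4 h 51 min
Tue: 09:46–19:38 = 9 h 52 min; less 30 min break → 9 h 22 min
Wed: 06:49–12:15 = 5 h 26 min; less 30 min break → 4 h 56 min
Thu: 10:01–18:21 = 8 h 20 min; less 30 min break → 7 h 50 min
Fri: 10:43–21:11 = 10 h 28 min; less 30 min break → 9 h 58 min
Sat: 06:07–10:15 = 4 h 8 min; less 30 min break → 3 h 38 min
Total worked: 40 h 35 min = 40.58 h.
Threshold 44 h → overtime 0 h 0 min, regular 40 h 35 min.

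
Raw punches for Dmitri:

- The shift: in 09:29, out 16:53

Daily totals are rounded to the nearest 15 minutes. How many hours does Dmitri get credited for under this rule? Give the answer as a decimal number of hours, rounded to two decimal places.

The shift: 09:29–16:53 = 7 h 24 min → rounds to 7 h 30 min

7.50 hours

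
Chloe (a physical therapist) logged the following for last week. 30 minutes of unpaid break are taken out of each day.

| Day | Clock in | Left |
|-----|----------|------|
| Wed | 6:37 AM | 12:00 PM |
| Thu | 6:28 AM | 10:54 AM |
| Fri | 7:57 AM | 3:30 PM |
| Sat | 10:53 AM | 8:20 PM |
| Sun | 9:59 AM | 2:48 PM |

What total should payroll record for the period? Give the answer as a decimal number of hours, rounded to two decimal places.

Wed: 6:37 AM–12:00 PM = 5 h 23 min; less 30 min break → 4 h 53 min
Thu: 6:28 AM–10:54 AM = 4 h 26 min; less 30 min break → 3 h 56 min
Fri: 7:57 AM–3:30 PM = 7 h 33 min; less 30 min break → 7 h 3 min
Sat: 10:53 AM–8:20 PM = 9 h 27 min; less 30 min break → 8 h 57 min
Sun: 9:59 AM–2:48 PM = 4 h 49 min; less 30 min break → 4 h 19 min
Total: 4 h 53 min + 3 h 56 min + 7 h 3 min + 8 h 57 min + 4 h 19 min = 29 h 8 min.

29.13 hours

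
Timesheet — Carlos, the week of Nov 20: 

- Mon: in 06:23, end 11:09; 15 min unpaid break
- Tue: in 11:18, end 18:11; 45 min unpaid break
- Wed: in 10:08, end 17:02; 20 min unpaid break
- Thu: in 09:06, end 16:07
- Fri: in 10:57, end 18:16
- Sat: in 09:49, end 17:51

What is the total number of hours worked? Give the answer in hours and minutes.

Mon: 06:23–11:09 = 4 h 46 min; less 15 min break → 4 h 31 min
Tue: 11:18–18:11 = 6 h 53 min; less 45 min break → 6 h 8 min
Wed: 10:08–17:02 = 6 h 54 min; less 20 min break → 6 h 34 min
Thu: 09:06–16:07 = 7 h 1 min
Fri: 10:57–18:16 = 7 h 19 min
Sat: 09:49–17:51 = 8 h 2 min
Total: 4 h 31 min + 6 h 8 min + 6 h 34 min + 7 h 1 min + 7 h 19 min + 8 h 2 min = 39 h 35 min.

39 h 35 min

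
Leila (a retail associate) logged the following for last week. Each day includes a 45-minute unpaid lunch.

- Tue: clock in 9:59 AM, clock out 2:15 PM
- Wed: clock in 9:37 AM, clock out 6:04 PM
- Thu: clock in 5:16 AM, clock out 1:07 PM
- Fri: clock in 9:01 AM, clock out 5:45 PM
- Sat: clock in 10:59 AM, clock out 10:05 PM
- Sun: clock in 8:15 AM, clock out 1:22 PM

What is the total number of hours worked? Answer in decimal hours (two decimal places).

Tue: 9:59 AM–2:15 PM = 4 h 16 min; less 45 min break → 3 h 31 min
Wed: 9:37 AM–6:04 PM = 8 h 27 min; less 45 min break → 7 h 42 min
Thu: 5:16 AM–1:07 PM = 7 h 51 min; less 45 min break → 7 h 6 min
Fri: 9:01 AM–5:45 PM = 8 h 44 min; less 45 min break → 7 h 59 min
Sat: 10:59 AM–10:05 PM = 11 h 6 min; less 45 min break → 10 h 21 min
Sun: 8:15 AM–1:22 PM = 5 h 7 min; less 45 min break → 4 h 22 min
Total: 3 h 31 min + 7 h 42 min + 7 h 6 min + 7 h 59 min + 10 h 21 min + 4 h 22 min = 41 h 1 min.

41.02 hours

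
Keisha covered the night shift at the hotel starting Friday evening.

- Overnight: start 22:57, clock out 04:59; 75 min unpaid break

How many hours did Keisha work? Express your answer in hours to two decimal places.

Overnight: 22:57 → midnight = 1 h 3 min; midnight → 04:59 = 4 h 59 min; span 6 h 2 min; less 75 min break → 4 h 47 min

4.78 hours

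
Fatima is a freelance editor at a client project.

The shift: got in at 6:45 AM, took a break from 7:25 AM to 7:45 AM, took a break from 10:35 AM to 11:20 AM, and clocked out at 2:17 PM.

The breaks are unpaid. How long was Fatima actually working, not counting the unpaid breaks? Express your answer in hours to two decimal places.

The shift: 6:45 AM–2:17 PM = 7 h 32 min; less 65 min break → 6 h 27 min

6.45 hours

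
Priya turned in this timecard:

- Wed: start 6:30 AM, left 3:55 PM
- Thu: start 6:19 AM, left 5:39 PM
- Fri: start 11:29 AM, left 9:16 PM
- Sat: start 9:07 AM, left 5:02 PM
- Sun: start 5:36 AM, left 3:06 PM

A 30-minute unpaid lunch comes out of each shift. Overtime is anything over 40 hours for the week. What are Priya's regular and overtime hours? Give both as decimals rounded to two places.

Regular 40.00 hours, overtime 5.45 hours

Wed: 6:30 AM–3:55 PM = 9 h 25 min; less 30 min break → 8 h 55 min
Thu: 6:19 AM–5:39 PM = 11 h 20 min; less 30 min break → 10 h 50 min
Fri: 11:29 AM–9:16 PM = 9 h 47 min; less 30 min break → 9 h 17 min
Sat: 9:07 AM–5:02 PM = 7 h 55 min; less 30 min break → 7 h 25 min
Sun: 5:36 AM–3:06 PM = 9 h 30 min; less 30 min break → 9 h 0 min
Total worked: 45 h 27 min = 45.45 h.
Threshold 40 h → overtime 5 h 27 min, regular 40 h 0 min.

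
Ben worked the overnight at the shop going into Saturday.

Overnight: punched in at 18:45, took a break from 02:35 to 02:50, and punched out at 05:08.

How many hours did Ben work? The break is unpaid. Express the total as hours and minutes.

Overnight: 18:45 → midnight = 5 h 15 min; midnight → 05:08 = 5 h 8 min; span 10 h 23 min; less 15 min break → 10 h 8 min

10 h 8 min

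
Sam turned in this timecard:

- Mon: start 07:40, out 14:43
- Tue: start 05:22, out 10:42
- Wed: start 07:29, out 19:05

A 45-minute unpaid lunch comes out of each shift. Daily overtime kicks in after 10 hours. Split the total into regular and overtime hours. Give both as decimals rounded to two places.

Regular 20.88 hours, overtime 0.85 hours

Mon: 07:40–14:43 = 7 h 3 min; less 45 min break → 6 h 18 min
Tue: 05:22–10:42 = 5 h 20 min; less 45 min break → 4 h 35 min
Wed: 07:29–19:05 = 11 h 36 min; less 45 min break → 10 h 51 min
Mon reg 6 h 18 min / OT 0 h 0 min; Tue reg 4 h 35 min / OT 0 h 0 min; Wed reg 10 h 0 min / OT 0 h 51 min.
Totals: regular 20 h 53 min, overtime 0 h 51 min.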